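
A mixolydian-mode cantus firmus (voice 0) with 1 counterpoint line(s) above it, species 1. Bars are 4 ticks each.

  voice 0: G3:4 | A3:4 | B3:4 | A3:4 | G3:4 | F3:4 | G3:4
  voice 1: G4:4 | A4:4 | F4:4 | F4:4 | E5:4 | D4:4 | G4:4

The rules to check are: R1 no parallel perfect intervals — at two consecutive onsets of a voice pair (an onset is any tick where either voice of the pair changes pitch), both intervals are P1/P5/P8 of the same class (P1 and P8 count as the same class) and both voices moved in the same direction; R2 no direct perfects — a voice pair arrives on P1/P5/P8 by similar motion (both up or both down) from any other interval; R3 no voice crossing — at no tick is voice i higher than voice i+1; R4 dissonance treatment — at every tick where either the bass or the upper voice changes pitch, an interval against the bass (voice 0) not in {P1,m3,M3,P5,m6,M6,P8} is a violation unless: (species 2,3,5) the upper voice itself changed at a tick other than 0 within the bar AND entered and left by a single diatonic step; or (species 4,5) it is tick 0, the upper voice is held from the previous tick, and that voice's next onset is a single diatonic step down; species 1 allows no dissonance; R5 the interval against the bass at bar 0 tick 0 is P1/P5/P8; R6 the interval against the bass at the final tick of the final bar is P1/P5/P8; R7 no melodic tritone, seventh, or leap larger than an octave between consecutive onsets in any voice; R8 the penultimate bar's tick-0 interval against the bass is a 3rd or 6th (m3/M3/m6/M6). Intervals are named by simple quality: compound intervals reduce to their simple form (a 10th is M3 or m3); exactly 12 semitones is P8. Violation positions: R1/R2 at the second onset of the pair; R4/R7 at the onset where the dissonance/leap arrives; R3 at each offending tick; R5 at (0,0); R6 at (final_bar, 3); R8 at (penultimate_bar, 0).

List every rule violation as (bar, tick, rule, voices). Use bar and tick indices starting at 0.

bar 0: v0=G3 v1=G4 downbeat P8
bar 1: v0=A3 v1=A4 downbeat P8
bar 2: v0=B3 v1=F4 downbeat TT
bar 3: v0=A3 v1=F4 downbeat m6
bar 4: v0=G3 v1=E5 downbeat M6
bar 5: v0=F3 v1=D4 downbeat M6
bar 6: v0=G3 v1=G4 downbeat P8
  -> R1 @ bar 1 tick 0 v(0, 1): G3/G4 P8 -> A3/A4 P8 similar
  -> R4 @ bar 2 tick 0 v(0, 1): B3/F4 TT untreated
  -> R7 @ bar 4 tick 0 v(1,): F4->E5 leap 11st
  -> R7 @ bar 5 tick 0 v(1,): E5->D4 leap 14st
  -> R2 @ bar 6 tick 0 v(0, 1): F3/D4 M6 -> G3/G4 P8 similar

(1, 0, R1, (0, 1))
(2, 0, R4, (0, 1))
(4, 0, R7, (1,))
(5, 0, R7, (1,))
(6, 0, R2, (0, 1))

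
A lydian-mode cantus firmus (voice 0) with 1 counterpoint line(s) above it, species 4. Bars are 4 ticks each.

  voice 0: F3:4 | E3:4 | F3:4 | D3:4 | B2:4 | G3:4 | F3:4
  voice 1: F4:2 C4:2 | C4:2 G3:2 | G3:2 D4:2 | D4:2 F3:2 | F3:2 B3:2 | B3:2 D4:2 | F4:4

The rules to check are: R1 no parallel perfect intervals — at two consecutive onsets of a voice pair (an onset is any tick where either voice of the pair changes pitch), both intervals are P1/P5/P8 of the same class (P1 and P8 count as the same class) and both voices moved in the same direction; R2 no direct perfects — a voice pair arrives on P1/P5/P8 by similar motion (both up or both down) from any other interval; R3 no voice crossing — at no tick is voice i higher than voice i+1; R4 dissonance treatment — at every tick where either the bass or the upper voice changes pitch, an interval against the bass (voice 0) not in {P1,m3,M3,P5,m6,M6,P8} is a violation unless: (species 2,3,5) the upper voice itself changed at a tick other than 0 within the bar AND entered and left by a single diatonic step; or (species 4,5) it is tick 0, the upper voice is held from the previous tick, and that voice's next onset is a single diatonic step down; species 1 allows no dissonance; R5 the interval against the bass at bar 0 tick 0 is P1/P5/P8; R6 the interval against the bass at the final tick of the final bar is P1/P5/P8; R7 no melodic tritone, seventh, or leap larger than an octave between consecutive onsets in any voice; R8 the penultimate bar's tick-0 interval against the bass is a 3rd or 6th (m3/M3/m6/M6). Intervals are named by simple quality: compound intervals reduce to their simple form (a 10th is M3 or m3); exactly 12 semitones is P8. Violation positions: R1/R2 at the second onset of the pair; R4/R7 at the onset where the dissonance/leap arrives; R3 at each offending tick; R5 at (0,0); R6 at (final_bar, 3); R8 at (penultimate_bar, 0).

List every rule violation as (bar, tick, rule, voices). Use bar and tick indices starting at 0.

(2, 0, R4, (0, 1))
(4, 0, R4, (0, 1))
(4, 2, R7, (1,))

bar 0: v0=F3 v1=F4 downbeat P8
bar 1: v0=E3 v1=C4 downbeat m6
bar 2: v0=F3 v1=G3 downbeat M2
bar 3: v0=D3 v1=D4 downbeat P8
bar 4: v0=B2 v1=F3 downbeat TT
bar 5: v0=G3 v1=B3 downbeat M3
bar 6: v0=F3 v1=F4 downbeat P8
  -> R4 @ bar 2 tick 0 v(0, 1): F3/G3 M2 untreated
  -> R4 @ bar 4 tick 0 v(0, 1): B2/F3 TT untreated
  -> R7 @ bar 4 tick 2 v(1,): F3->B3 leap 6st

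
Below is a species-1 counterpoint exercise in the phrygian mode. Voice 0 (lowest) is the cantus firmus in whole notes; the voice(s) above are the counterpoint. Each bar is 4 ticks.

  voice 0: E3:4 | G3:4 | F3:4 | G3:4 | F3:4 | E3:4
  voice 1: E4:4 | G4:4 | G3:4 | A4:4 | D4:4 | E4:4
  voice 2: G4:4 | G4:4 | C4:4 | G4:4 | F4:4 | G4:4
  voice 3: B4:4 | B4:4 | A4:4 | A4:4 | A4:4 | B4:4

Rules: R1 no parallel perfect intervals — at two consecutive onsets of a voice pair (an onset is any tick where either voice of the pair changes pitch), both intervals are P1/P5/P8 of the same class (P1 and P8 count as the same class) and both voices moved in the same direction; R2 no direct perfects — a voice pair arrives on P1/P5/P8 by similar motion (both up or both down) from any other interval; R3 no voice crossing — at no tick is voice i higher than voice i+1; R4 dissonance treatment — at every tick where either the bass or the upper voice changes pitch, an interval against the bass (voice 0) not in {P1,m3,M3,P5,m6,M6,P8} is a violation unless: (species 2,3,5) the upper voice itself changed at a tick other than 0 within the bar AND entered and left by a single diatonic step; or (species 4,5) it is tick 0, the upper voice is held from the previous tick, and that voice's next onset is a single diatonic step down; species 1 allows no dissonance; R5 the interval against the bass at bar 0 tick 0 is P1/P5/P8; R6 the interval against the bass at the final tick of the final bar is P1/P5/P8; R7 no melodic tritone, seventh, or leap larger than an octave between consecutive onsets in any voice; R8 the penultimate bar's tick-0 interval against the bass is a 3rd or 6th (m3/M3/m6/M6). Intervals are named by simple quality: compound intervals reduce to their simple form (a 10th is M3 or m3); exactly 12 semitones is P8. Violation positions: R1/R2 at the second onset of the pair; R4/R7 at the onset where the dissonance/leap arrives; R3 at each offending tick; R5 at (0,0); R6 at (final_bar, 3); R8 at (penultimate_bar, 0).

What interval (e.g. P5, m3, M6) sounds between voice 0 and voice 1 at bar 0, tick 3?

P8

voice 0=E3 voice 1=E4 -> P8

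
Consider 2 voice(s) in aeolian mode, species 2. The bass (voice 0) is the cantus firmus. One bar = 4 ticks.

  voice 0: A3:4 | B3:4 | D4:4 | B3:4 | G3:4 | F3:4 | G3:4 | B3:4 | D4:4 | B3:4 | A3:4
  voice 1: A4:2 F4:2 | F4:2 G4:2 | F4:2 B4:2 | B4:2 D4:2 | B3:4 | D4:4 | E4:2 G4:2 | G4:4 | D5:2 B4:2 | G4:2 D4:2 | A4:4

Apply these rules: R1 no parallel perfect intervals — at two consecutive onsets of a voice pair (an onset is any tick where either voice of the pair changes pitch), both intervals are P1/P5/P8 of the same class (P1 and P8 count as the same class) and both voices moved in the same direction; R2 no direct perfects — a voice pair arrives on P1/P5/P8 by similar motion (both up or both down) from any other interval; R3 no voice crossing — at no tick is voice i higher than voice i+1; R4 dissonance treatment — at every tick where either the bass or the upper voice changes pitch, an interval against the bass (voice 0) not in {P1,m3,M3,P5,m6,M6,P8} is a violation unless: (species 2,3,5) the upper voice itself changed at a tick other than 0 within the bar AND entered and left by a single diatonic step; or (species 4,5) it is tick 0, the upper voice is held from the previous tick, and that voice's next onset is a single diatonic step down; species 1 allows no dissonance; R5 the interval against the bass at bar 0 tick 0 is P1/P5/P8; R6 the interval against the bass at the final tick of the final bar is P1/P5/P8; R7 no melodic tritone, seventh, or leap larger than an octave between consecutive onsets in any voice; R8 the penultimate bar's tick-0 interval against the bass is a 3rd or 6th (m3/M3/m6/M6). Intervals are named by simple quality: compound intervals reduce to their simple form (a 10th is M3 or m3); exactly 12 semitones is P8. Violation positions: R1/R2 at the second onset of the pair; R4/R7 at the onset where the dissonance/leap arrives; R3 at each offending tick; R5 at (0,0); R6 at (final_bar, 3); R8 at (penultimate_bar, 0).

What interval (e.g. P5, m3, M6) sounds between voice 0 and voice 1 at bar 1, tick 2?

voice 0=B3 voice 1=G4 -> m6

m6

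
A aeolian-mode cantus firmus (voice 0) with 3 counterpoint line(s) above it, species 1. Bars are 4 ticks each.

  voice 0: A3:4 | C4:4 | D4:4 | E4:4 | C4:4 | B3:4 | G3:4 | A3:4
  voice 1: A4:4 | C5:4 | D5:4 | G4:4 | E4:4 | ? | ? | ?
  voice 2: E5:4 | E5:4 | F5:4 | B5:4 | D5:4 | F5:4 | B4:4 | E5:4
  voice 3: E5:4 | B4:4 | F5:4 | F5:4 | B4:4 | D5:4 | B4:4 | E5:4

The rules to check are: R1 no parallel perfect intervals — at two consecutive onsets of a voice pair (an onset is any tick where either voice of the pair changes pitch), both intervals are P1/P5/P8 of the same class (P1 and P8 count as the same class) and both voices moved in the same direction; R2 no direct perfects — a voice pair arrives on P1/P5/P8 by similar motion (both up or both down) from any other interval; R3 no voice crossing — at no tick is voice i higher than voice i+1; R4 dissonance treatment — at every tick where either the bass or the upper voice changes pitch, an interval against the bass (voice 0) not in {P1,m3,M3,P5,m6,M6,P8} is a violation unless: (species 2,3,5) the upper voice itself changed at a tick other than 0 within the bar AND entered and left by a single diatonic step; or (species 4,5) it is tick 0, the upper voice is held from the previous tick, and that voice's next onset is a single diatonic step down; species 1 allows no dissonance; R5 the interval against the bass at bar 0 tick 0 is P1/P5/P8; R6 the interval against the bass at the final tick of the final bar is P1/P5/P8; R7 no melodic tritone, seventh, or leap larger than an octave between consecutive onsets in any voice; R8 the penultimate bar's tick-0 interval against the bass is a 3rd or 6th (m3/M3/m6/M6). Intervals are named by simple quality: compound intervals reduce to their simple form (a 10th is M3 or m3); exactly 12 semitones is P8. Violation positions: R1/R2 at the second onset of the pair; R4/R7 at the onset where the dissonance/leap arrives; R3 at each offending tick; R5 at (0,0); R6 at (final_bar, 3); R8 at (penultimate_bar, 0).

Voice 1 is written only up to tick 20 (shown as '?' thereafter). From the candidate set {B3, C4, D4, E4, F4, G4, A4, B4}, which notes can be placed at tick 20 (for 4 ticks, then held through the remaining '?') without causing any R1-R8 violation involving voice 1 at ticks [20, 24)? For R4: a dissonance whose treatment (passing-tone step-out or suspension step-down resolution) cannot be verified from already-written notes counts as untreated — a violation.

B3: violates R2
C4: violates R4
D4: legal
E4: violates R4
F4: violates R2,R4
G4: violates R1
A4: violates R4
B4: legal

{B4, D4}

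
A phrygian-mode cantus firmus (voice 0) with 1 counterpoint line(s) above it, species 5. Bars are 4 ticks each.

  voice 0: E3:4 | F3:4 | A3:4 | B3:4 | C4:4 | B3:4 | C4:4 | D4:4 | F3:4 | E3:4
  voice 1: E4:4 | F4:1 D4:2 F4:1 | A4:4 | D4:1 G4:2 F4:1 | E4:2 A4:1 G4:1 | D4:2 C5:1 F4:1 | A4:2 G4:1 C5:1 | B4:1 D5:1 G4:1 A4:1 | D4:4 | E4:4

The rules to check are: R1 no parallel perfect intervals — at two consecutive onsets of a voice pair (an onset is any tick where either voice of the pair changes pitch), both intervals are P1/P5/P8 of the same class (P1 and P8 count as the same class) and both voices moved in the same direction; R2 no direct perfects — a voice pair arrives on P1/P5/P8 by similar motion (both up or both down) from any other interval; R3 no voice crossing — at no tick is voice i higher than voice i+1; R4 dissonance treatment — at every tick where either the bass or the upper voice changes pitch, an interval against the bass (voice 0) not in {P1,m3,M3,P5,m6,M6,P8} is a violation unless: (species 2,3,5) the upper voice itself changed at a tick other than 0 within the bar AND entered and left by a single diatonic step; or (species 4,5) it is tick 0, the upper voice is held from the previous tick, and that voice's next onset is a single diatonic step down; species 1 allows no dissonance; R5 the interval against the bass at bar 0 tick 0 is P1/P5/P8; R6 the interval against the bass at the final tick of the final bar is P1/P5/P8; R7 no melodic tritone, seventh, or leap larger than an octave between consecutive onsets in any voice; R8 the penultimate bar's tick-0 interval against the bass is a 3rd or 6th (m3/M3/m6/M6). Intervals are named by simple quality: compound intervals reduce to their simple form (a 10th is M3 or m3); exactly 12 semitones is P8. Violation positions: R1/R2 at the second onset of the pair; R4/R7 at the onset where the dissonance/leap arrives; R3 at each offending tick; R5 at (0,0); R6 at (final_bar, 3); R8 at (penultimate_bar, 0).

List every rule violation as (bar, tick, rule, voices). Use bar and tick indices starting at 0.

(1, 0, R1, (0, 1))
(2, 0, R1, (0, 1))
(5, 2, R4, (0, 1))
(5, 2, R7, (1,))
(5, 3, R4, (0, 1))
(7, 2, R4, (0, 1))

bar 0: v0=E3 v1=E4 downbeat P8
bar 1: v0=F3 v1=F4 downbeat P8
bar 2: v0=A3 v1=A4 downbeat P8
bar 3: v0=B3 v1=D4 downbeat m3
bar 4: v0=C4 v1=E4 downbeat M3
bar 5: v0=B3 v1=D4 downbeat m3
bar 6: v0=C4 v1=A4 downbeat M6
bar 7: v0=D4 v1=B4 downbeat M6
bar 8: v0=F3 v1=D4 downbeat M6
bar 9: v0=E3 v1=E4 downbeat P8
  -> R1 @ bar 1 tick 0 v(0, 1): E3/E4 P8 -> F3/F4 P8 similar
  -> R1 @ bar 2 tick 0 v(0, 1): F3/F4 P8 -> A3/A4 P8 similar
  -> R4 @ bar 5 tick 2 v(0, 1): B3/C5 m2 untreated
  -> R7 @ bar 5 tick 2 v(1,): D4->C5 leap 10st
  -> R4 @ bar 5 tick 3 v(0, 1): B3/F4 TT untreated
  -> R4 @ bar 7 tick 2 v(0, 1): D4/G4 P4 untreated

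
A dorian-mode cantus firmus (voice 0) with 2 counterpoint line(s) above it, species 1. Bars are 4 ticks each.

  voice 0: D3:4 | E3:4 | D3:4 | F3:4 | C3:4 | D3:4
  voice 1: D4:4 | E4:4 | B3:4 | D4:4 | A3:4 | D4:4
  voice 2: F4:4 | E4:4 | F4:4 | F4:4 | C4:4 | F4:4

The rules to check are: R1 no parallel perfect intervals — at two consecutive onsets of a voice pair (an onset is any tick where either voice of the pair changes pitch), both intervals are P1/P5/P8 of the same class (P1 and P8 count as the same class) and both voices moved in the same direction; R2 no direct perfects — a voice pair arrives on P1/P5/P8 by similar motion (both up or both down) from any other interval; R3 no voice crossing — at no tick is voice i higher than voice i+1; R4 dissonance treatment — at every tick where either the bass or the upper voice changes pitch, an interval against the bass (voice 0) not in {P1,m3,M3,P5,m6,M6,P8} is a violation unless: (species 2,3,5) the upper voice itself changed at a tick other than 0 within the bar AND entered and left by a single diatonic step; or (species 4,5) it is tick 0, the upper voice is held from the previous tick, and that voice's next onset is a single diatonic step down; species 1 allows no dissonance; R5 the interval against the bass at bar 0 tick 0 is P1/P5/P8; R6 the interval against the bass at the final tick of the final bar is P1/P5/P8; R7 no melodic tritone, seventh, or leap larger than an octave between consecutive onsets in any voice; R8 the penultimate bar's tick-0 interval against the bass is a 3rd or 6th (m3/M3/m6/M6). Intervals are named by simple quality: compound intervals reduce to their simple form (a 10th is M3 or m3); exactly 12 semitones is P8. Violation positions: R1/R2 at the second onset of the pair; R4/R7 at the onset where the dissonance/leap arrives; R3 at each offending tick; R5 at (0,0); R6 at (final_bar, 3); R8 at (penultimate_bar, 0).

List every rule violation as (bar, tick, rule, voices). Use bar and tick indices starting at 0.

bar 0: v0=D3 v1=D4 v2=F4 downbeat m3
bar 1: v0=E3 v1=E4 v2=E4 downbeat P8
bar 2: v0=D3 v1=B3 v2=F4 downbeat m3
bar 3: v0=F3 v1=D4 v2=F4 downbeat P8
bar 4: v0=C3 v1=A3 v2=C4 downbeat P8
bar 5: v0=D3 v1=D4 v2=F4 downbeat m3
  -> R5 @ bar 0 tick 0 v(0, 2): opens on m3
  -> R1 @ bar 1 tick 0 v(0, 1): D3/D4 P8 -> E3/E4 P8 similar
  -> R1 @ bar 4 tick 0 v(0, 2): F3/F4 P8 -> C3/C4 P8 similar
  -> R8 @ bar 4 tick 0 v(0, 2): penult P8 not 3rd/6th
  -> R2 @ bar 5 tick 0 v(0, 1): C3/A3 M6 -> D3/D4 P8 similar
  -> R6 @ bar 5 tick 3 v(0, 2): closes on m3

(0, 0, R5, (0, 2))
(1, 0, R1, (0, 1))
(4, 0, R1, (0, 2))
(4, 0, R8, (0, 2))
(5, 0, R2, (0, 1))
(5, 3, R6, (0, 2))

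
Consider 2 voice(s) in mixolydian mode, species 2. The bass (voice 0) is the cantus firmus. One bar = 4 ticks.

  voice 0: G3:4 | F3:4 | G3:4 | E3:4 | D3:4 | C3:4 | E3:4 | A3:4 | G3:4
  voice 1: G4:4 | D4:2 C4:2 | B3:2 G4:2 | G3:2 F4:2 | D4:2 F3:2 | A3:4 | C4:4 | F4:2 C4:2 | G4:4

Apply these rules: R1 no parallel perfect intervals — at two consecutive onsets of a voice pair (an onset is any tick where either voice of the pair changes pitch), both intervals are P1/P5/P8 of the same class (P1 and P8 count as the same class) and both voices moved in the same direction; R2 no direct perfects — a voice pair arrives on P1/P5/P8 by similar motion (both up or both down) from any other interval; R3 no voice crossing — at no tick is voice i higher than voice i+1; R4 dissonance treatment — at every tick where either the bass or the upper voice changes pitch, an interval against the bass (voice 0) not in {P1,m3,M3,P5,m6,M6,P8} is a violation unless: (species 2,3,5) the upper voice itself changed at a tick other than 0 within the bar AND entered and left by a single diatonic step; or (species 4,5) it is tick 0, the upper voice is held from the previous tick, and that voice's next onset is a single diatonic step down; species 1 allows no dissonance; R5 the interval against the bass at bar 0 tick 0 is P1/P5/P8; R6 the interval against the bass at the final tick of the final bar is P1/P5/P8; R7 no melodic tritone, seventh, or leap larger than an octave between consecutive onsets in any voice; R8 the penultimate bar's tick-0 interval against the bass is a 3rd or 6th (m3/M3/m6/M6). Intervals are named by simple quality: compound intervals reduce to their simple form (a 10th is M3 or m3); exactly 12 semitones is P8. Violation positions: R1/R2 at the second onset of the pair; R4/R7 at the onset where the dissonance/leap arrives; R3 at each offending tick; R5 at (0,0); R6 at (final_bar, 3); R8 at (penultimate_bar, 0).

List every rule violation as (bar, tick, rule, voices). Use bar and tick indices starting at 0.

(3, 2, R4, (0, 1))
(3, 2, R7, (1,))
(4, 0, R2, (0, 1))

bar 0: v0=G3 v1=G4 downbeat P8
bar 1: v0=F3 v1=D4 downbeat M6
bar 2: v0=G3 v1=B3 downbeat M3
bar 3: v0=E3 v1=G3 downbeat m3
bar 4: v0=D3 v1=D4 downbeat P8
bar 5: v0=C3 v1=A3 downbeat M6
bar 6: v0=E3 v1=C4 downbeat m6
bar 7: v0=A3 v1=F4 downbeat m6
bar 8: v0=G3 v1=G4 downbeat P8
  -> R4 @ bar 3 tick 2 v(0, 1): E3/F4 m2 untreated
  -> R7 @ bar 3 tick 2 v(1,): G3->F4 leap 10st
  -> R2 @ bar 4 tick 0 v(0, 1): E3/F4 m2 -> D3/D4 P8 similar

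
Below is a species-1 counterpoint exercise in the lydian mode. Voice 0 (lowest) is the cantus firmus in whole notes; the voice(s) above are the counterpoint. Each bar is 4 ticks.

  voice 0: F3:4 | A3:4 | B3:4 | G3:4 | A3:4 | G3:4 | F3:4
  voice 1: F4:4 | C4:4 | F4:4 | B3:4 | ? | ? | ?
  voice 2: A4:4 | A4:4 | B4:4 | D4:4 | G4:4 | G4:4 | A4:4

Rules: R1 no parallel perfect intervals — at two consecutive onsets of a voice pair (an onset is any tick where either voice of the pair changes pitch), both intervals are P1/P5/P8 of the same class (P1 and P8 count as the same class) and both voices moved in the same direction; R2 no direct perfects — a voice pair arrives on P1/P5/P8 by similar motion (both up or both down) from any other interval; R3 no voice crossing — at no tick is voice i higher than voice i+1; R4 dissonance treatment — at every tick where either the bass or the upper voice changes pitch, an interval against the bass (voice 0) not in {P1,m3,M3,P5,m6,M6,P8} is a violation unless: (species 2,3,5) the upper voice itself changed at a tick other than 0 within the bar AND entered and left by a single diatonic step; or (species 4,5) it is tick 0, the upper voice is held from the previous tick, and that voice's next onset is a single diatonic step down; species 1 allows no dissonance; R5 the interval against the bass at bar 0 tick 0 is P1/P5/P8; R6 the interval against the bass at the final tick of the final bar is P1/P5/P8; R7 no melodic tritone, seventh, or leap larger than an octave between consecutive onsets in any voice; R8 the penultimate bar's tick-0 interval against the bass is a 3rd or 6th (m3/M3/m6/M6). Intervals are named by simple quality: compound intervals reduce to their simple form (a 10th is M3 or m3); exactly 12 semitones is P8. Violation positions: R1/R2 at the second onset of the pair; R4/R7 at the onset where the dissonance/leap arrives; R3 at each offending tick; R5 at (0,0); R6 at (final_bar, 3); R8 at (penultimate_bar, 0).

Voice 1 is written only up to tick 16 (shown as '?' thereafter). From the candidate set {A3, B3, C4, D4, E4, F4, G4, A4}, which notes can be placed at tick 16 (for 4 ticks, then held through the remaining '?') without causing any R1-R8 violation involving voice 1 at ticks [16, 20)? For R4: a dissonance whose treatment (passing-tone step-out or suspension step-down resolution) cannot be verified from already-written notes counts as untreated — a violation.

A3: legal
B3: violates R4
C4: violates R2
D4: violates R4
E4: violates R2
F4: violates R7
G4: violates R2,R4
A4: violates R2,R3,R7

{A3}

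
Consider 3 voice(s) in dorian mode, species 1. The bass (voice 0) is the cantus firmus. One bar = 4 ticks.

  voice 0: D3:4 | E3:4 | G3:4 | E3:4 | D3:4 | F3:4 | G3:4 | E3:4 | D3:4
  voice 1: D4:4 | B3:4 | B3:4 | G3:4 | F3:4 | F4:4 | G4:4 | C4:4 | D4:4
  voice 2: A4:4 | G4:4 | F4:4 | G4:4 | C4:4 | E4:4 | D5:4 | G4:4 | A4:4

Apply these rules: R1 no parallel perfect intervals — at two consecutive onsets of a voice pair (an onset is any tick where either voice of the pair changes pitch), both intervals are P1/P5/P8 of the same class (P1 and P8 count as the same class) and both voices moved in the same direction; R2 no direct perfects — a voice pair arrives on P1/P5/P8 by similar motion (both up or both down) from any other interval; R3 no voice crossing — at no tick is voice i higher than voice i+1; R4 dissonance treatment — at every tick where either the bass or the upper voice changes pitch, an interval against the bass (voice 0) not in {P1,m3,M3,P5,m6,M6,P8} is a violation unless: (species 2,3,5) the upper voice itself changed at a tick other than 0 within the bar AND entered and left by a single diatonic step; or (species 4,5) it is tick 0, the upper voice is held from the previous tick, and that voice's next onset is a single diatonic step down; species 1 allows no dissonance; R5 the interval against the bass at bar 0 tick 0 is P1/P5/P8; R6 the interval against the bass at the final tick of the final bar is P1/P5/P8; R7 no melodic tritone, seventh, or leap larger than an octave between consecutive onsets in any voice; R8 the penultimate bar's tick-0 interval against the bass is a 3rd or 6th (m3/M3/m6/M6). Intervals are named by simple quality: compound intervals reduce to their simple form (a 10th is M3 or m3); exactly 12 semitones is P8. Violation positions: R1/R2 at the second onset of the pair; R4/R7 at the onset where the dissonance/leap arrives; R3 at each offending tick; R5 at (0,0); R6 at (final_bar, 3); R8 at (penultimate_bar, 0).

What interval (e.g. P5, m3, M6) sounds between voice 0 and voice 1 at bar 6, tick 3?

voice 0=G3 voice 1=G4 -> P8

P8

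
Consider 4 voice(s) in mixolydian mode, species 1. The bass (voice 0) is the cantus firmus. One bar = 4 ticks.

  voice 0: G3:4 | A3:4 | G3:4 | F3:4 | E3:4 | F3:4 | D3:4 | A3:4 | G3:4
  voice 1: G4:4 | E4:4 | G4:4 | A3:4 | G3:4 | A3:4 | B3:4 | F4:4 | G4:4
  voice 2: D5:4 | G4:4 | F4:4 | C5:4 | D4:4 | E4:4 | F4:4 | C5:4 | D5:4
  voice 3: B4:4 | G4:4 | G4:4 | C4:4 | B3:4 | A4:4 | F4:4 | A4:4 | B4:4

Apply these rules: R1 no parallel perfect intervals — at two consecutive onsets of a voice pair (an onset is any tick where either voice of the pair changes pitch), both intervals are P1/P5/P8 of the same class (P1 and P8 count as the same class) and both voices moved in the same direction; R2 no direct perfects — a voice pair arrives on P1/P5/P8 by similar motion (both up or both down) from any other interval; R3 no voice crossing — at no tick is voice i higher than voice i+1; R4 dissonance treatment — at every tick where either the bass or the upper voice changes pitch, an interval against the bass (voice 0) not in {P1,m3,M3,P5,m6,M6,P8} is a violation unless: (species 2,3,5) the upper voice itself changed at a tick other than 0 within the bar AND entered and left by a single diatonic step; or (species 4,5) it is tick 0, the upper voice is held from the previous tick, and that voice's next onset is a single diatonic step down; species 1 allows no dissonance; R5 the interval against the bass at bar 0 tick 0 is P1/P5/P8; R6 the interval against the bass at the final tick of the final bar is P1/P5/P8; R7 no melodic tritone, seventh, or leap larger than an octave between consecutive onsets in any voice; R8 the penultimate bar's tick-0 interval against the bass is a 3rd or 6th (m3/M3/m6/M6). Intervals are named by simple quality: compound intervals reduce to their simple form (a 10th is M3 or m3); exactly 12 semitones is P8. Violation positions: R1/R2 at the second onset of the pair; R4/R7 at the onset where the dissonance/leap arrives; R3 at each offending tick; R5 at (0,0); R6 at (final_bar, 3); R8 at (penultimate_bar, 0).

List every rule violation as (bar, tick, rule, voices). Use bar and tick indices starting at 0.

bar 0: v0=G3 v1=G4 v2=D5 v3=B4 downbeat M3
bar 1: v0=A3 v1=E4 v2=G4 v3=G4 downbeat m7
bar 2: v0=G3 v1=G4 v2=F4 v3=G4 downbeat P8
bar 3: v0=F3 v1=A3 v2=C5 v3=C4 downbeat P5
bar 4: v0=E3 v1=G3 v2=D4 v3=B3 downbeat P5
bar 5: v0=F3 v1=A3 v2=E4 v3=A4 downbeat M3
bar 6: v0=D3 v1=B3 v2=F4 v3=F4 downbeat m3
bar 7: v0=A3 v1=F4 v2=C5 v3=A4 downbeat P8
bar 8: v0=G3 v1=G4 v2=D5 v3=B4 downbeat M3
  -> R3 @ bar 0 tick 0 v(2, 3): D5 above B4
  -> R5 @ bar 0 tick 0 v(0, 3): opens on M3
  -> R3 @ bar 0 tick 1 v(2, 3): D5 above B4
  -> R3 @ bar 0 tick 2 v(2, 3): D5 above B4
  -> R3 @ bar 0 tick 3 v(2, 3): D5 above B4
  -> R2 @ bar 1 tick 0 v(2, 3): D5/B4 m3 -> G4/G4 P1 similar
  -> R4 @ bar 1 tick 0 v(0, 2): A3/G4 m7 untreated
  -> R4 @ bar 1 tick 0 v(0, 3): A3/G4 m7 untreated
  -> R3 @ bar 2 tick 0 v(1, 2): G4 above F4
  -> R4 @ bar 2 tick 0 v(0, 2): G3/F4 m7 untreated
  -> R3 @ bar 2 tick 1 v(1, 2): G4 above F4
  -> R3 @ bar 2 tick 2 v(1, 2): G4 above F4
  -> R3 @ bar 2 tick 3 v(1, 2): G4 above F4
  -> R2 @ bar 3 tick 0 v(0, 3): G3/G4 P8 -> F3/C4 P5 similar
  -> R3 @ bar 3 tick 0 v(2, 3): C5 above C4
  -> R7 @ bar 3 tick 0 v(1,): G4->A3 leap 10st
  -> R3 @ bar 3 tick 1 v(2, 3): C5 above C4
  -> R3 @ bar 3 tick 2 v(2, 3): C5 above C4
  -> R3 @ bar 3 tick 3 v(2, 3): C5 above C4
  -> R1 @ bar 4 tick 0 v(0, 3): F3/C4 P5 -> E3/B3 P5 similar
  -> R2 @ bar 4 tick 0 v(1, 2): A3/C5 m3 -> G3/D4 P5 similar
  -> R3 @ bar 4 tick 0 v(2, 3): D4 above B3
  -> R4 @ bar 4 tick 0 v(0, 2): E3/D4 m7 untreated
  -> R7 @ bar 4 tick 0 v(2,): C5->D4 leap 10st
  -> R3 @ bar 4 tick 1 v(2, 3): D4 above B3
  -> R3 @ bar 4 tick 2 v(2, 3): D4 above B3
  -> R3 @ bar 4 tick 3 v(2, 3): D4 above B3
  -> R1 @ bar 5 tick 0 v(1, 2): G3/D4 P5 -> A3/E4 P5 similar
  -> R2 @ bar 5 tick 0 v(1, 3): G3/B3 M3 -> A3/A4 P8 similar
  -> R4 @ bar 5 tick 0 v(0, 2): F3/E4 M7 untreated
  -> R7 @ bar 5 tick 0 v(3,): B3->A4 leap 10st
  -> R2 @ bar 7 tick 0 v(0, 3): D3/F4 m3 -> A3/A4 P8 similar
  -> R2 @ bar 7 tick 0 v(1, 2): B3/F4 TT -> F4/C5 P5 similar
  -> R3 @ bar 7 tick 0 v(2, 3): C5 above A4
  -> R7 @ bar 7 tick 0 v(1,): B3->F4 leap 6st
  -> R8 @ bar 7 tick 0 v(0, 3): penult P8 not 3rd/6th
  -> R3 @ bar 7 tick 1 v(2, 3): C5 above A4
  -> R3 @ bar 7 tick 2 v(2, 3): C5 above A4
  -> R3 @ bar 7 tick 3 v(2, 3): C5 above A4
  -> R1 @ bar 8 tick 0 v(1, 2): F4/C5 P5 -> G4/D5 P5 similar
  -> R3 @ bar 8 tick 0 v(2, 3): D5 above B4
  -> R3 @ bar 8 tick 1 v(2, 3): D5 above B4
  -> R3 @ bar 8 tick 2 v(2, 3): D5 above B4
  -> R3 @ bar 8 tick 3 v(2, 3): D5 above B4
  -> R6 @ bar 8 tick 3 v(0, 3): closes on M3

(0, 0, R3, (2, 3))
(0, 0, R5, (0, 3))
(0, 1, R3, (2, 3))
(0, 2, R3, (2, 3))
(0, 3, R3, (2, 3))
(1, 0, R2, (2, 3))
(1, 0, R4, (0, 2))
(1, 0, R4, (0, 3))
(2, 0, R3, (1, 2))
(2, 0, R4, (0, 2))
(2, 1, R3, (1, 2))
(2, 2, R3, (1, 2))
(2, 3, R3, (1, 2))
(3, 0, R2, (0, 3))
(3, 0, R3, (2, 3))
(3, 0, R7, (1,))
(3, 1, R3, (2, 3))
(3, 2, R3, (2, 3))
(3, 3, R3, (2, 3))
(4, 0, R1, (0, 3))
(4, 0, R2, (1, 2))
(4, 0, R3, (2, 3))
(4, 0, R4, (0, 2))
(4, 0, R7, (2,))
(4, 1, R3, (2, 3))
(4, 2, R3, (2, 3))
(4, 3, R3, (2, 3))
(5, 0, R1, (1, 2))
(5, 0, R2, (1, 3))
(5, 0, R4, (0, 2))
(5, 0, R7, (3,))
(7, 0, R2, (0, 3))
(7, 0, R2, (1, 2))
(7, 0, R3, (2, 3))
(7, 0, R7, (1,))
(7, 0, R8, (0, 3))
(7, 1, R3, (2, 3))
(7, 2, R3, (2, 3))
(7, 3, R3, (2, 3))
(8, 0, R1, (1, 2))
(8, 0, R3, (2, 3))
(8, 1, R3, (2, 3))
(8, 2, R3, (2, 3))
(8, 3, R3, (2, 3))
(8, 3, R6, (0, 3))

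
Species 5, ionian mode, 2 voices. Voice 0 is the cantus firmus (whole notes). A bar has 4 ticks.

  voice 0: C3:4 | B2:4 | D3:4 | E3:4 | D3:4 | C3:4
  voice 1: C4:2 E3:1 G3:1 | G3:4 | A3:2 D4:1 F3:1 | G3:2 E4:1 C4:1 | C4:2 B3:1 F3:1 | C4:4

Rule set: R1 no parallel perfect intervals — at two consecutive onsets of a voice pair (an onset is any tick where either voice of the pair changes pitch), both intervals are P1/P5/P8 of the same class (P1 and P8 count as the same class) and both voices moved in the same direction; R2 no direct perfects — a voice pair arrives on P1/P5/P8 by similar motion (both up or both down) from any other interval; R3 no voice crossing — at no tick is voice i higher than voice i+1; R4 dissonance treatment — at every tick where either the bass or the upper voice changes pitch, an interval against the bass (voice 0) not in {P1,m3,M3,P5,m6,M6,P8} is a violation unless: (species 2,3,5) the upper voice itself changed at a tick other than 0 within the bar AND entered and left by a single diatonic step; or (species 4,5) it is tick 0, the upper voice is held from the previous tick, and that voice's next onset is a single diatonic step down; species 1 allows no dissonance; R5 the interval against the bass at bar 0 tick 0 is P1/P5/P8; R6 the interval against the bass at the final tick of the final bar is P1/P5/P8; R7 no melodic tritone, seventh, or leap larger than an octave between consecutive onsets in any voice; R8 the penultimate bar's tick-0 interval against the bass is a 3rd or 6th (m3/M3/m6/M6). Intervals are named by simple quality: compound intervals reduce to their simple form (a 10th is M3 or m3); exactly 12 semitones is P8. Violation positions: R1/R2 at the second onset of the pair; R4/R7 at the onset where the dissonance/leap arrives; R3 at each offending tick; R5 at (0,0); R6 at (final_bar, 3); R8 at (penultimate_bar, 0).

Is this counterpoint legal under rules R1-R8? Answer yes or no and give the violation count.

No (3 violations)

bar 0: v0=C3 v1=C4 (P8)
bar 1: v0=B2 v1=G3 (m6)
bar 2: v0=D3 v1=A3 (P5)
bar 3: v0=E3 v1=G3 (m3)
bar 4: v0=D3 v1=C4 (m7)
bar 5: v0=C3 v1=C4 (P8)
  R2 @ bar2.0: B2/G3 m6 -> D3/A3 P5 similar
  R8 @ bar4.0: penult m7 not 3rd/6th
  R7 @ bar4.3: B3->F3 leap 6st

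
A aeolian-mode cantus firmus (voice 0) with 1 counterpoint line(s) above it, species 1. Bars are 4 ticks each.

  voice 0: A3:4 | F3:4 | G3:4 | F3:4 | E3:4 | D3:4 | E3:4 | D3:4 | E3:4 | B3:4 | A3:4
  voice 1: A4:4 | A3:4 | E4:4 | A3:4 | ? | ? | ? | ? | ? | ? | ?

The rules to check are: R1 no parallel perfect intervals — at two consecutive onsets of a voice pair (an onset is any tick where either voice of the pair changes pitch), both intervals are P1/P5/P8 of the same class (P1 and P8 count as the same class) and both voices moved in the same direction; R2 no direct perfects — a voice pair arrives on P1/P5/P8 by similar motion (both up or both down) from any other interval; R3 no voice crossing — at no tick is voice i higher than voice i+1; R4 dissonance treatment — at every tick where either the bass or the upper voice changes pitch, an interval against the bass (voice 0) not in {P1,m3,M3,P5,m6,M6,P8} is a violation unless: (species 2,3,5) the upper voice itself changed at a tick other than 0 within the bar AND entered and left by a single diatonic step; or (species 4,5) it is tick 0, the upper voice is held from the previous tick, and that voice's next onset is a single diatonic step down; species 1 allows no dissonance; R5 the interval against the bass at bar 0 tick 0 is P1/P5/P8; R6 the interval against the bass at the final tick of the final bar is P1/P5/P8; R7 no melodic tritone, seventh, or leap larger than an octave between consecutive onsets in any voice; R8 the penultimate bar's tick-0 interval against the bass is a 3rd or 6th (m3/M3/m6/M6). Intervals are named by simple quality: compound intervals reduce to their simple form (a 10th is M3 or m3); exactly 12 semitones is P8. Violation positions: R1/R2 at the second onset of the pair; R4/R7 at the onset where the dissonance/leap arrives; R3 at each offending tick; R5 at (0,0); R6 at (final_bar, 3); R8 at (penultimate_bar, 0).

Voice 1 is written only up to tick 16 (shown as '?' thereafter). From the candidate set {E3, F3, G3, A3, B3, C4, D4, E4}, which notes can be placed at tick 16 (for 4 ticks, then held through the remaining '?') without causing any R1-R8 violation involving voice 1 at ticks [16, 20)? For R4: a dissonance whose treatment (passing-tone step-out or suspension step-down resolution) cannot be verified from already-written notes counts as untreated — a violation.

{B3, C4, E4, G3}

E3: violates R2
F3: violates R4
G3: legal
A3: violates R4
B3: legal
C4: legal
D4: violates R4
E4: legal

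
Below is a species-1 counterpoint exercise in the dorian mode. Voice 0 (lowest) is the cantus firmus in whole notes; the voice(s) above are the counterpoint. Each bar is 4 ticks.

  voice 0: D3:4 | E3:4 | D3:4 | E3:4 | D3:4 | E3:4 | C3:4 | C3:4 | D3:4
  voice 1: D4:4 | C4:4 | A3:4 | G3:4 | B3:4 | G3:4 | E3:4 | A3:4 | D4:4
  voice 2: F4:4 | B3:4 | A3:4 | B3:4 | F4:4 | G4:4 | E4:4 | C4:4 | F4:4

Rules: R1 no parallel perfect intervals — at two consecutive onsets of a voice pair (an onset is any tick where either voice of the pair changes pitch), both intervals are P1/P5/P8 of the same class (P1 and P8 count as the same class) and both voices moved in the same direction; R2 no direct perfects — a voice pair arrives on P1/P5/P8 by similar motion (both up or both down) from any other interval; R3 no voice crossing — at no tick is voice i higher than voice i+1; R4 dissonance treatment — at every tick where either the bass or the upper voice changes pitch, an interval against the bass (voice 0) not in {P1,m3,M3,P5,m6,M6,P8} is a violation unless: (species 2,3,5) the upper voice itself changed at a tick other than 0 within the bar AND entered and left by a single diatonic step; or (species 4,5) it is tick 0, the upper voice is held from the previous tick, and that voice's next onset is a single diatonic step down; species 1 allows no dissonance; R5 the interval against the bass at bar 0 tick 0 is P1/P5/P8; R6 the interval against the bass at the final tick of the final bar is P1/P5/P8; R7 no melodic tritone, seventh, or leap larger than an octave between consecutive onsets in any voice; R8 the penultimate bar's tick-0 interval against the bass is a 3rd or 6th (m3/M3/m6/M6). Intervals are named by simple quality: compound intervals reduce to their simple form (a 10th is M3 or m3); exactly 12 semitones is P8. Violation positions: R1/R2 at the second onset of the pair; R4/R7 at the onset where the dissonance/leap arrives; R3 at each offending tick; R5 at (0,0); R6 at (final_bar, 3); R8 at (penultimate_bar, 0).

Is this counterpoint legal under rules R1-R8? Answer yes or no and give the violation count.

No (15 violations)

bar 0: v0=D3 v1=D4 v2=F4 (m3)
bar 1: v0=E3 v1=C4 v2=B3 (P5)
bar 2: v0=D3 v1=A3 v2=A3 (P5)
bar 3: v0=E3 v1=G3 v2=B3 (P5)
bar 4: v0=D3 v1=B3 v2=F4 (m3)
bar 5: v0=E3 v1=G3 v2=G4 (m3)
bar 6: v0=C3 v1=E3 v2=E4 (M3)
bar 7: v0=C3 v1=A3 v2=C4 (P8)
bar 8: v0=D3 v1=D4 v2=F4 (m3)
  R5 @ bar0.0: opens on m3
  R3 @ bar1.0: C4 above B3
  R7 @ bar1.0: F4->B3 leap 6st
  R3 @ bar1.1: C4 above B3
  R3 @ bar1.2: C4 above B3
  R3 @ bar1.3: C4 above B3
  R1 @ bar2.0: E3/B3 P5 -> D3/A3 P5 similar
  R2 @ bar2.0: E3/C4 m6 -> D3/A3 P5 similar
  R2 @ bar2.0: C4/B3 m2 -> A3/A3 P1 similar
  R1 @ bar3.0: D3/A3 P5 -> E3/B3 P5 similar
  R7 @ bar4.0: B3->F4 leap 6st
  R1 @ bar6.0: G3/G4 P8 -> E3/E4 P8 similar
  R8 @ bar7.0: penult P8 not 3rd/6th
  R2 @ bar8.0: C3/A3 M6 -> D3/D4 P8 similar
  R6 @ bar8.3: closes on m3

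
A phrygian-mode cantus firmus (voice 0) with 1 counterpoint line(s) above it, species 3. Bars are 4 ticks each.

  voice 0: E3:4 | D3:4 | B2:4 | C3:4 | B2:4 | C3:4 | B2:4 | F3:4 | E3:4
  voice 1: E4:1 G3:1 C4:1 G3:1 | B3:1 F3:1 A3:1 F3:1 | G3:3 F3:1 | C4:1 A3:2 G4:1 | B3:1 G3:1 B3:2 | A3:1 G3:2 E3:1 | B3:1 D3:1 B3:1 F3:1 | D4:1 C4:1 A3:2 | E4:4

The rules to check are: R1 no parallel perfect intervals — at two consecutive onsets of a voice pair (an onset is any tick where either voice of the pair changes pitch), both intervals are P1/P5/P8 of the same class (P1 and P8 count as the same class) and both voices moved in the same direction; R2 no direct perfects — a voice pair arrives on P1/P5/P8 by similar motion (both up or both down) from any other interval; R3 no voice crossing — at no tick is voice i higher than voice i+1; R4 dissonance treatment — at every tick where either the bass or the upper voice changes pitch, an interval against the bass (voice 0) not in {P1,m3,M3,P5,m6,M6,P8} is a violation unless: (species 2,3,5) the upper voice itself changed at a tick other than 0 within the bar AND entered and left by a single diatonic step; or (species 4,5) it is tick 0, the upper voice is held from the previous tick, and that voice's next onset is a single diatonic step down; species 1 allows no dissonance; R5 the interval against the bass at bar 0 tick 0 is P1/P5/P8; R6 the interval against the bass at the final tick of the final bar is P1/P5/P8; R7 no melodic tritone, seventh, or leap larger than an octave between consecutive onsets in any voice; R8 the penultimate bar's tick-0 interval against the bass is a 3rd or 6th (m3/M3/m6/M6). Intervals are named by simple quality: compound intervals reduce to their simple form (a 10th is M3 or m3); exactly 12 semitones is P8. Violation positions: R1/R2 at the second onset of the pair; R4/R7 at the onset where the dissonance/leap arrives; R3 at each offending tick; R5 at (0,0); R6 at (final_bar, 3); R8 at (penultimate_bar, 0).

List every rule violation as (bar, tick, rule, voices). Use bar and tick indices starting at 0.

(1, 1, R7, (1,))
(2, 3, R4, (0, 1))
(3, 0, R2, (0, 1))
(3, 3, R7, (1,))
(4, 0, R2, (0, 1))
(6, 3, R4, (0, 1))
(6, 3, R7, (1,))
(7, 0, R7, (0,))

bar 0: v0=E3 v1=E4 downbeat P8
bar 1: v0=D3 v1=B3 downbeat M6
bar 2: v0=B2 v1=G3 downbeat m6
bar 3: v0=C3 v1=C4 downbeat P8
bar 4: v0=B2 v1=B3 downbeat P8
bar 5: v0=C3 v1=A3 downbeat M6
bar 6: v0=B2 v1=B3 downbeat P8
bar 7: v0=F3 v1=D4 downbeat M6
bar 8: v0=E3 v1=E4 downbeat P8
  -> R7 @ bar 1 tick 1 v(1,): B3->F3 leap 6st
  -> R4 @ bar 2 tick 3 v(0, 1): B2/F3 TT untreated
  -> R2 @ bar 3 tick 0 v(0, 1): B2/F3 TT -> C3/C4 P8 similar
  -> R7 @ bar 3 tick 3 v(1,): A3->G4 leap 10st
  -> R2 @ bar 4 tick 0 v(0, 1): C3/G4 P5 -> B2/B3 P8 similar
  -> R4 @ bar 6 tick 3 v(0, 1): B2/F3 TT untreated
  -> R7 @ bar 6 tick 3 v(1,): B3->F3 leap 6st
  -> R7 @ bar 7 tick 0 v(0,): B2->F3 leap 6st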